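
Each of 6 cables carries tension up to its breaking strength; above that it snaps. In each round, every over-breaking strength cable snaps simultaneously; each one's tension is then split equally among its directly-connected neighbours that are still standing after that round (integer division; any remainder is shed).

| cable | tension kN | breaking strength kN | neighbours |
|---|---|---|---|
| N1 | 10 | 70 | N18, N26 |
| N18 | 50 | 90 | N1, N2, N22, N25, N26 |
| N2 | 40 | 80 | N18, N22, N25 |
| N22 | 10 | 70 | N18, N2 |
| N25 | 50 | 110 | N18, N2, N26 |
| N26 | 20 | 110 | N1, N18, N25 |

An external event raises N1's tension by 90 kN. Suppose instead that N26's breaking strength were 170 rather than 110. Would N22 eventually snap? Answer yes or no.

no

With N26's breaking strength at 170:
Round 1 — N1 at 100 > 70. N1 snaps.
  N1 sheds 100 kN to N18, N26: 50 each.
    N18: 50+50 = 100 > 90
    N26: 20+50 = 70 ≤ 170
Round 2 — N18 snaps.
  N18 sheds 100 kN to N2, N22, N25, N26: 25 each.
    N2: 40+25 = 65 ≤ 80
    N22: 10+25 = 35 ≤ 70
    N25: 50+25 = 75 ≤ 110
    N26: 70+25 = 95 ≤ 170
No further breaks.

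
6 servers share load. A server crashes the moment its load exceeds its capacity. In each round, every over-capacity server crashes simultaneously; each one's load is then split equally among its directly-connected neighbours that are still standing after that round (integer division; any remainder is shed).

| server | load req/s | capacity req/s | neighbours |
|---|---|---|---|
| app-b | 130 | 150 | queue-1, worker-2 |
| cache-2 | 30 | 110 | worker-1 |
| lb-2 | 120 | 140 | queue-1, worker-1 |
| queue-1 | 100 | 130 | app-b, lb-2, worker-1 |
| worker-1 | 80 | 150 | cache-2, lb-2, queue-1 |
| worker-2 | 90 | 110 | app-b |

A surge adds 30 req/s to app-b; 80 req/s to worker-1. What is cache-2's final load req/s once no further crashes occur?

83

Round 1 — app-b at 160 > 150; worker-1 at 160 > 150. app-b, worker-1 crash.
  app-b sheds 160 req/s to queue-1, worker-2: 80 each.
    queue-1: 100+80 = 180 > 130
    worker-2: 90+80 = 170 > 110
  worker-1 sheds 160 req/s to cache-2, lb-2, queue-1: 53 each (1 lost).
    cache-2: 30+53 = 83 ≤ 110
    lb-2: 120+53 = 173 > 140
    queue-1: 180+53 = 233 > 130
Round 2 — lb-2, queue-1, worker-2 crash.
  lb-2 sheds 173 req/s: no online neighbours, lost.
  queue-1 sheds 233 req/s: no online neighbours, lost.
  worker-2 sheds 170 req/s: no online neighbours, lost.
No further crashes.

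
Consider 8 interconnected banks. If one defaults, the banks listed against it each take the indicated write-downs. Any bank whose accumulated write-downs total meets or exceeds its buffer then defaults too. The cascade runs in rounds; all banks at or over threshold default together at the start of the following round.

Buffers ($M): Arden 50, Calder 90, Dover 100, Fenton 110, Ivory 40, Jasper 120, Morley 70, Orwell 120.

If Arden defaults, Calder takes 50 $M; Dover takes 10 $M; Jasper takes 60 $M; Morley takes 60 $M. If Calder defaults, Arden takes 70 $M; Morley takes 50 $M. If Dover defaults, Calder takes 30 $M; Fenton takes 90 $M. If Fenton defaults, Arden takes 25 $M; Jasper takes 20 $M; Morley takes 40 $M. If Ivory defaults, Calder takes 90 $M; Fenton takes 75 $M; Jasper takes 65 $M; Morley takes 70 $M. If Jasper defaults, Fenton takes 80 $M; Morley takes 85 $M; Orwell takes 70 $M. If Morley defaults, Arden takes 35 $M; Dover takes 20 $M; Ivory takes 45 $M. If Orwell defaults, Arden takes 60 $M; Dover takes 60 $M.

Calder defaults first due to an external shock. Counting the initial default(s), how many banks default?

Round 1 — Calder defaults (initial).
  Arden: +70 → 70 ≥ 50
  Morley: +50 → 50 < 70
Round 2 — Arden defaults.
  Dover: +10 → 10 < 100
  Jasper: +60 → 60 < 120
  Morley: +60 → 110 ≥ 70
Round 3 — Morley defaults.
  Dover: +20 → 30 < 100
  Ivory: +45 → 45 ≥ 40
Round 4 — Ivory defaults.
  Fenton: +75 → 75 < 110
  Jasper: +65 → 125 ≥ 120
Round 5 — Jasper defaults.
  Fenton: +80 → 155 ≥ 110
  Orwell: +70 → 70 < 120
Round 6 — Fenton defaults.
No further defaults.

6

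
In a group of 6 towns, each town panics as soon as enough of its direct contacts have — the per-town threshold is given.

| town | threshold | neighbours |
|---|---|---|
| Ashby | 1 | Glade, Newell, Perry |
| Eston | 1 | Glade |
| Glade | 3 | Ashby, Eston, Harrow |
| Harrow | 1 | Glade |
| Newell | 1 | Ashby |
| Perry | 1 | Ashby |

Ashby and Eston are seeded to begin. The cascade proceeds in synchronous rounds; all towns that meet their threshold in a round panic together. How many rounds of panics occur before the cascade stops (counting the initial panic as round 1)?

Round 1 — Ashby, Eston panic (initial).
Round 2 — checking thresholds:
  Glade: 2 of 3 neighbours < 3, below threshold.
  Newell: 1 of 1 neighbours ≥ 1, panics.
  Perry: 1 of 1 neighbours ≥ 1, panics.
Round 3 — no new panics; cascade stops.

2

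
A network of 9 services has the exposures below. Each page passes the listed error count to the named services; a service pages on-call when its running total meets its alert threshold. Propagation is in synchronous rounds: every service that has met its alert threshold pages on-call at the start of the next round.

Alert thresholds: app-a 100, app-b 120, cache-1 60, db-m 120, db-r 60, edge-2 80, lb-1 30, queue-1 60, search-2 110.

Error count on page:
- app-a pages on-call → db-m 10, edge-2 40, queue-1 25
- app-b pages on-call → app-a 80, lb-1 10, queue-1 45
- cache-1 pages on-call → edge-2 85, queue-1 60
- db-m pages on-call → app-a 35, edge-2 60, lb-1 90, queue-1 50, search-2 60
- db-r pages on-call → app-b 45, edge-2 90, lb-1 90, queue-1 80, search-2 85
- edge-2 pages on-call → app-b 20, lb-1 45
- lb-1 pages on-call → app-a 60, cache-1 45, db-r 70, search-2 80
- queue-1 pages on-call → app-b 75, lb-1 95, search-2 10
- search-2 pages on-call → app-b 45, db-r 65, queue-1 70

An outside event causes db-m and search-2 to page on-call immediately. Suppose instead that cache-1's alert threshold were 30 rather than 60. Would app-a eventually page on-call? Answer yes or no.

With cache-1's alert threshold at 30:
Round 1 — db-m, search-2 page on-call (initial).
  app-a: +35 → 35 < 100
  app-b: +45 → 45 < 120
  db-r: +65 → 65 ≥ 60
  edge-2: +60 → 60 < 80
  lb-1: +90 → 90 ≥ 30
  queue-1: +50+70 → 120 ≥ 60
Round 2 — db-r, lb-1, queue-1 page on-call.
  app-a: +60 → 95 < 100
  app-b: +45+75 → 165 ≥ 120
  cache-1: +45 → 45 ≥ 30
  edge-2: +90 → 150 ≥ 80
Round 3 — app-b, cache-1, edge-2 page on-call.
  app-a: +80 → 175 ≥ 100
Round 4 — app-a pages on-call.
No further pages.

yes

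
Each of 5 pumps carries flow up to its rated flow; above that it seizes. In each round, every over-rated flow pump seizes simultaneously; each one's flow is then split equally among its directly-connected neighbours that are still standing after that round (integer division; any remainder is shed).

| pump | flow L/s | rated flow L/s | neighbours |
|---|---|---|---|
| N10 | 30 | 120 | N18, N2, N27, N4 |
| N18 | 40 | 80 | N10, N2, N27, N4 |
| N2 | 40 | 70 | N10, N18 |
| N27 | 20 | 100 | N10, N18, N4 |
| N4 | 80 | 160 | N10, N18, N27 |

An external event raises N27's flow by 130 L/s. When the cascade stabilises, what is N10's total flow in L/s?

Round 1 — N27 at 150 > 100. N27 seizes.
  N27 sheds 150 L/s to N10, N18, N4: 50 each.
    N10: 30+50 = 80 ≤ 120
    N18: 40+50 = 90 > 80
    N4: 80+50 = 130 ≤ 160
Round 2 — N18 seizes.
  N18 sheds 90 L/s to N10, N2, N4: 30 each.
    N10: 80+30 = 110 ≤ 120
    N2: 40+30 = 70 ≤ 70
    N4: 130+30 = 160 ≤ 160
No further seizures.

110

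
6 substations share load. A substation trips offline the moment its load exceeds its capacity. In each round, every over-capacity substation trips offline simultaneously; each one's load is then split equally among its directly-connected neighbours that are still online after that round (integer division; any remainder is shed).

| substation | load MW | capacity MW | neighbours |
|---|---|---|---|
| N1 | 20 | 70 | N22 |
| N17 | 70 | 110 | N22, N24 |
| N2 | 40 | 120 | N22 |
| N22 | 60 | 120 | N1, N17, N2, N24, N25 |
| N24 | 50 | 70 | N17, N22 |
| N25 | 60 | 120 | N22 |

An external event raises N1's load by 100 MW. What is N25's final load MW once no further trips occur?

Round 1 — N1 at 120 > 70. N1 trips offline.
  N1 sheds 120 MW to N22: 120 each.
    N22: 60+120 = 180 > 120
Round 2 — N22 trips offline.
  N22 sheds 180 MW to N17, N2, N24, N25: 45 each.
    N17: 70+45 = 115 > 110
    N2: 40+45 = 85 ≤ 120
    N24: 50+45 = 95 > 70
    N25: 60+45 = 105 ≤ 120
Round 3 — N17, N24 trip offline.
  N17 sheds 115 MW: no online neighbours, lost.
  N24 sheds 95 MW: no online neighbours, lost.
No further trips.

105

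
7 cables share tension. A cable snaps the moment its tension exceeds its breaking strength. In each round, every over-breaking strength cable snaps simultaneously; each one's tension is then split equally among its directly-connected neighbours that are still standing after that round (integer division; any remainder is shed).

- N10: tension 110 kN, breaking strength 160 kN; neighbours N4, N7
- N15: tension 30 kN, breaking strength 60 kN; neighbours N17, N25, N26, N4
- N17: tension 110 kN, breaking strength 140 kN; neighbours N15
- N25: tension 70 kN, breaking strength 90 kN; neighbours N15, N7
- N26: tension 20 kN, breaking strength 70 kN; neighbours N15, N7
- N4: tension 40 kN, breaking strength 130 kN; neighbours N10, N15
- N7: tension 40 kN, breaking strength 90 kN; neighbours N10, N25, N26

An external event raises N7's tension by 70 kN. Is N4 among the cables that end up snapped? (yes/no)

Round 1 — N7 at 110 > 90. N7 snaps.
  N7 sheds 110 kN to N10, N25, N26: 36 each (2 lost).
    N10: 110+36 = 146 ≤ 160
    N25: 70+36 = 106 > 90
    N26: 20+36 = 56 ≤ 70
Round 2 — N25 snaps.
  N25 sheds 106 kN to N15: 106 each.
    N15: 30+106 = 136 > 60
Round 3 — N15 snaps.
  N15 sheds 136 kN to N17, N26, N4: 45 each (1 lost).
    N17: 110+45 = 155 > 140
    N26: 56+45 = 101 > 70
    N4: 40+45 = 85 ≤ 130
Round 4 — N17, N26 snap.
  N17 sheds 155 kN: no online neighbours, lost.
  N26 sheds 101 kN: no online neighbours, lost.
No further breaks.

no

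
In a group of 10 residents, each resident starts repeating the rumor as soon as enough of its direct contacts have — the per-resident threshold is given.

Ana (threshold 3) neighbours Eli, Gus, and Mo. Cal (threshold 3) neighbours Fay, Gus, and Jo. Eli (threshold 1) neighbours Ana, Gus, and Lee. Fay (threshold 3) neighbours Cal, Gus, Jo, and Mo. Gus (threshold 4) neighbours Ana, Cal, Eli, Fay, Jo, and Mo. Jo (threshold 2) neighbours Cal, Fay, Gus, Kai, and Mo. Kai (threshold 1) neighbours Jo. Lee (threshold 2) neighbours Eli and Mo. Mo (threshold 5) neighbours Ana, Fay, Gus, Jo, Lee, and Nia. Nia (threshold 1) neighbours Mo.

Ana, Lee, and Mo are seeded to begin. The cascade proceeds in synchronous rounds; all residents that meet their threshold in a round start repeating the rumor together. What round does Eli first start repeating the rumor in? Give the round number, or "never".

2

Round 1 — Ana, Lee, Mo start repeating the rumor (initial).
Round 2 — checking thresholds:
  Eli: 2 of 3 neighbours ≥ 1, starts repeating the rumor.
  Fay: 1 of 4 neighbours < 3, not yet.
  Gus: 2 of 6 neighbours < 4, not yet.
  Jo: 1 of 5 neighbours < 2, not yet.
  Nia: 1 of 1 neighbours ≥ 1, starts repeating the rumor.
Round 3 — no new spreads; cascade stops.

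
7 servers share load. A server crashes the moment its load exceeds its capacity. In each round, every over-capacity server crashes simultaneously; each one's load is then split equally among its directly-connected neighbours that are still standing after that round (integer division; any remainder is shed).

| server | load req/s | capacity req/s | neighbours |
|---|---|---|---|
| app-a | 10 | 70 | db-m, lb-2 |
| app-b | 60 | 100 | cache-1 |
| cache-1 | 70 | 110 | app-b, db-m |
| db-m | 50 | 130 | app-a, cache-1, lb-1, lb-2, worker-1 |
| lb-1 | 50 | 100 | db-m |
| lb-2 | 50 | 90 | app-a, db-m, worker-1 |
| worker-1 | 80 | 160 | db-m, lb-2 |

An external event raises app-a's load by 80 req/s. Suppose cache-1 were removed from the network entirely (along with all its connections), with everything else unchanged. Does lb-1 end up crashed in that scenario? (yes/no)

yes

With cache-1 removed:
Round 1 — app-a at 90 > 70. app-a crashes.
  app-a sheds 90 req/s to db-m, lb-2: 45 each.
    db-m: 50+45 = 95 ≤ 130
    lb-2: 50+45 = 95 > 90
Round 2 — lb-2 crashes.
  lb-2 sheds 95 req/s to db-m, worker-1: 47 each (1 lost).
    db-m: 95+47 = 142 > 130
    worker-1: 80+47 = 127 ≤ 160
Round 3 — db-m crashes.
  db-m sheds 142 req/s to lb-1, worker-1: 71 each.
    lb-1: 50+71 = 121 > 100
    worker-1: 127+71 = 198 > 160
Round 4 — lb-1, worker-1 crash.
  lb-1 sheds 121 req/s: no online neighbours, lost.
  worker-1 sheds 198 req/s: no online neighbours, lost.
No further crashes.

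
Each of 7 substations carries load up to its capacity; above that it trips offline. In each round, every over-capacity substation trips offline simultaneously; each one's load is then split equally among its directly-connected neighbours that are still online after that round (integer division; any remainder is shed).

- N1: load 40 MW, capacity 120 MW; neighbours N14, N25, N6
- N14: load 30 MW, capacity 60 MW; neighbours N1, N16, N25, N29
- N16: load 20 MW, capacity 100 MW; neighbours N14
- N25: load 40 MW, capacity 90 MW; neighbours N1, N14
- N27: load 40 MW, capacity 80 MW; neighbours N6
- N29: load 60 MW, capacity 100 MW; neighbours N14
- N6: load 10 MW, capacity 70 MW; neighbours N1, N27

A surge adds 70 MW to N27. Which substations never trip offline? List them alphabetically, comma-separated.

Round 1 — N27 at 110 > 80. N27 trips offline.
  N27 sheds 110 MW to N6: 110 each.
    N6: 10+110 = 120 > 70
Round 2 — N6 trips offline.
  N6 sheds 120 MW to N1: 120 each.
    N1: 40+120 = 160 > 120
Round 3 — N1 trips offline.
  N1 sheds 160 MW to N14, N25: 80 each.
    N14: 30+80 = 110 > 60
    N25: 40+80 = 120 > 90
Round 4 — N14, N25 trip offline.
  N14 sheds 110 MW to N16, N29: 55 each.
    N16: 20+55 = 75 ≤ 100
    N29: 60+55 = 115 > 100
  N25 sheds 120 MW: no online neighbours, lost.
Round 5 — N29 trips offline.
  N29 sheds 115 MW: no online neighbours, lost.
No further trips.

N16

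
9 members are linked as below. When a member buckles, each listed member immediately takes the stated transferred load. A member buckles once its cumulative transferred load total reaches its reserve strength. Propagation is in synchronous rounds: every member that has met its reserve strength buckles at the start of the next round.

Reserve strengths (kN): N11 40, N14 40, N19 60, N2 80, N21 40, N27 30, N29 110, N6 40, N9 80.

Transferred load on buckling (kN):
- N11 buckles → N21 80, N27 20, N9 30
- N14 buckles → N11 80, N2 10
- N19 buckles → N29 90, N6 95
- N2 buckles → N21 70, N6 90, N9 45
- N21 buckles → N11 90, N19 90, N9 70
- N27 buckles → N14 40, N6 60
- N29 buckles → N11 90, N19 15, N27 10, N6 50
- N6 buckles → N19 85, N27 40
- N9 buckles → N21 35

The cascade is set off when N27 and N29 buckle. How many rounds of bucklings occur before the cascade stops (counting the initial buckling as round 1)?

Round 1 — N27, N29 buckle (initial).
  N11: +90 → 90 ≥ 40
  N14: +40 → 40 ≥ 40
  N19: +15 → 15 < 60
  N6: +60+50 → 110 ≥ 40
Round 2 — N11, N14, N6 buckle.
  N19: +85 → 100 ≥ 60
  N2: +10 → 10 < 80
  N21: +80 → 80 ≥ 40
  N9: +30 → 30 < 80
Round 3 — N19, N21 buckle.
  N9: +70 → 100 ≥ 80
Round 4 — N9 buckles.
No further bucklings.

4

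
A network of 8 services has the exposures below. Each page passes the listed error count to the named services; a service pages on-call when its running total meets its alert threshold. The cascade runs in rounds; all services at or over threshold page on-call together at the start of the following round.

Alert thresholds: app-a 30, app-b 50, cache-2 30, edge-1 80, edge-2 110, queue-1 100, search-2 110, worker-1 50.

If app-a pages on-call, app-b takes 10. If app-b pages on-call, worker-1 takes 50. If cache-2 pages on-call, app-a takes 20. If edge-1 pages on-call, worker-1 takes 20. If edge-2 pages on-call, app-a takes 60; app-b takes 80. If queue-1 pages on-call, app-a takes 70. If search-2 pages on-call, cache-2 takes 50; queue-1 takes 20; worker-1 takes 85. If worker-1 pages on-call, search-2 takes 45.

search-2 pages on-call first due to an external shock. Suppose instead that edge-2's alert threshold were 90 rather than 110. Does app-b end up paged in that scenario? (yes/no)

With edge-2's alert threshold at 90:
Round 1 — search-2 pages on-call (initial).
  cache-2: +50 → 50 ≥ 30
  queue-1: +20 → 20 < 100
  worker-1: +85 → 85 ≥ 50
Round 2 — cache-2, worker-1 page on-call.
  app-a: +20 → 20 < 30
No further pages.

no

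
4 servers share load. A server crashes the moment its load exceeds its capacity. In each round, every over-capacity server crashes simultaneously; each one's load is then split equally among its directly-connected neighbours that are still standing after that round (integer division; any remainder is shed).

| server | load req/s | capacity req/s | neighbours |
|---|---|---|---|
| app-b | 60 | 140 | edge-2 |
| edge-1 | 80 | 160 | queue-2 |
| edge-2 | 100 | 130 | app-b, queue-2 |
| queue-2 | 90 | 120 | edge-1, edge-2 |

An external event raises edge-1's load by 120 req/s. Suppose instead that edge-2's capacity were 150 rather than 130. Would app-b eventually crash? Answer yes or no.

With edge-2's capacity at 150:
Round 1 — edge-1 at 200 > 160. edge-1 crashes.
  edge-1 sheds 200 req/s to queue-2: 200 each.
    queue-2: 90+200 = 290 > 120
Round 2 — queue-2 crashes.
  queue-2 sheds 290 req/s to edge-2: 290 each.
    edge-2: 100+290 = 390 > 150
Round 3 — edge-2 crashes.
  edge-2 sheds 390 req/s to app-b: 390 each.
    app-b: 60+390 = 450 > 140
Round 4 — app-b crashes.
  app-b sheds 450 req/s: no online neighbours, lost.
No further crashes.

yes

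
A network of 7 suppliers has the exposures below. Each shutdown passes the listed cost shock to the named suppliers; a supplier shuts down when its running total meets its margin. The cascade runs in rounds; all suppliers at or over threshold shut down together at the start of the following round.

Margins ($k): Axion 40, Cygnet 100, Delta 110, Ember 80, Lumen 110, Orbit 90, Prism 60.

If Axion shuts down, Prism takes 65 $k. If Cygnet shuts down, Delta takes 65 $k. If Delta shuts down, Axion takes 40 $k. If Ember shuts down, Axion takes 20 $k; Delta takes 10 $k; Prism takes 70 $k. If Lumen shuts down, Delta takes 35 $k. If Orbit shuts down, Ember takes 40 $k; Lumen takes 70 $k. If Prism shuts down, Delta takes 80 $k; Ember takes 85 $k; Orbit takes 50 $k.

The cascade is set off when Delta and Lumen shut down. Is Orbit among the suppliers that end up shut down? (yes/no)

no

Round 1 — Delta, Lumen shut down (initial).
  Axion: +40 → 40 ≥ 40
Round 2 — Axion shuts down.
  Prism: +65 → 65 ≥ 60
Round 3 — Prism shuts down.
  Ember: +85 → 85 ≥ 80
  Orbit: +50 → 50 < 90
Round 4 — Ember shuts down.
No further shutdowns.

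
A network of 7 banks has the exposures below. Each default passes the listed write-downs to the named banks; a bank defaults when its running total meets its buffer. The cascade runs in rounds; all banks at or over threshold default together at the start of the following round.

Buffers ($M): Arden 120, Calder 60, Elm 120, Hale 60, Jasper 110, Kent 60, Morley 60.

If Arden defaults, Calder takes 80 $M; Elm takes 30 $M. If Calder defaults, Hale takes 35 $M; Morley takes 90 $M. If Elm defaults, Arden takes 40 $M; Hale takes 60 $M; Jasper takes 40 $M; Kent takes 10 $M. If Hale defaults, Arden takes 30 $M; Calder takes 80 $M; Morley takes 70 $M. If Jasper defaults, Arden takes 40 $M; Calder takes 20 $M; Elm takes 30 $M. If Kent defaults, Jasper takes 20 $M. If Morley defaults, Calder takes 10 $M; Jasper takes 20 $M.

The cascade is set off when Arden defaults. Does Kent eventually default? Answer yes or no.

no

Round 1 — Arden defaults (initial).
  Calder: +80 → 80 ≥ 60
  Elm: +30 → 30 < 120
Round 2 — Calder defaults.
  Hale: +35 → 35 < 60
  Morley: +90 → 90 ≥ 60
Round 3 — Morley defaults.
  Jasper: +20 → 20 < 110
No further defaults.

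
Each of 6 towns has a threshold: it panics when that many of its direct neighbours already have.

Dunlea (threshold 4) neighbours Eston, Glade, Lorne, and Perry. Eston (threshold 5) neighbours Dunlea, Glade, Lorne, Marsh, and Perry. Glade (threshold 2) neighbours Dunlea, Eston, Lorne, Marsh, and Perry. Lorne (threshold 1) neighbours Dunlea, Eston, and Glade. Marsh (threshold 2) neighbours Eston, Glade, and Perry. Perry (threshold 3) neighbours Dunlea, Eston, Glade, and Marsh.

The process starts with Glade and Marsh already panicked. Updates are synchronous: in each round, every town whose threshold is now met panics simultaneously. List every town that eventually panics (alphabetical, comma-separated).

Round 1 — Glade, Marsh panic (initial).
Round 2 — checking thresholds:
  Dunlea: 1 of 4 neighbours < 4, holds.
  Eston: 2 of 5 neighbours < 5, holds.
  Lorne: 1 of 3 neighbours ≥ 1, panics.
  Perry: 2 of 4 neighbours < 3, holds.
Round 3 — no new panics; cascade stops.

Glade, Lorne, Marsh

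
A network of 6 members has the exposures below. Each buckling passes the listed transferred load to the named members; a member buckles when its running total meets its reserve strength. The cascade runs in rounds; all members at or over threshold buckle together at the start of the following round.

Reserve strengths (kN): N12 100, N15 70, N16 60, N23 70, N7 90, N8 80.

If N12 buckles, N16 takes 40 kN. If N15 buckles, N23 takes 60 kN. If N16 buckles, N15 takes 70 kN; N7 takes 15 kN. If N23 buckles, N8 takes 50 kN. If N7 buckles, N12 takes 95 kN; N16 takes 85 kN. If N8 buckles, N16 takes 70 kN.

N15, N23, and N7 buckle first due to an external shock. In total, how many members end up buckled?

4

Round 1 — N15, N23, N7 buckle (initial).
  N12: +95 → 95 < 100
  N16: +85 → 85 ≥ 60
  N8: +50 → 50 < 80
Round 2 — N16 buckles.
No further bucklings.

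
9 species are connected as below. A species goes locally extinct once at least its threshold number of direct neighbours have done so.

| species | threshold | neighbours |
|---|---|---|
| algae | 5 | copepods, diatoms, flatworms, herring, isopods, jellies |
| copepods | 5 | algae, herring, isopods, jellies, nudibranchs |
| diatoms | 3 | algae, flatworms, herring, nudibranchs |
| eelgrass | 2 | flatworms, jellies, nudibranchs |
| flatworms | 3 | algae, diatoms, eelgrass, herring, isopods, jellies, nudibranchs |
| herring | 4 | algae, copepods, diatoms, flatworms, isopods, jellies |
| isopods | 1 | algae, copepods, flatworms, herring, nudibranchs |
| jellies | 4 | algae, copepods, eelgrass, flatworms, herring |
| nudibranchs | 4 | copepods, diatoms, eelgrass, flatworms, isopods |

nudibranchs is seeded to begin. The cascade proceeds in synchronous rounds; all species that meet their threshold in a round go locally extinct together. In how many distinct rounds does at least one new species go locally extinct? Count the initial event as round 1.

2

Round 1 — nudibranchs goes locally extinct (initial).
Round 2 — checking thresholds:
  copepods: 1 of 5 neighbours < 5, not yet.
  diatoms: 1 of 4 neighbours < 3, not yet.
  eelgrass: 1 of 3 neighbours < 2, not yet.
  flatworms: 1 of 7 neighbours < 3, not yet.
  isopods: 1 of 5 neighbours ≥ 1, goes locally extinct.
Round 3 — no new extinctions; cascade stops.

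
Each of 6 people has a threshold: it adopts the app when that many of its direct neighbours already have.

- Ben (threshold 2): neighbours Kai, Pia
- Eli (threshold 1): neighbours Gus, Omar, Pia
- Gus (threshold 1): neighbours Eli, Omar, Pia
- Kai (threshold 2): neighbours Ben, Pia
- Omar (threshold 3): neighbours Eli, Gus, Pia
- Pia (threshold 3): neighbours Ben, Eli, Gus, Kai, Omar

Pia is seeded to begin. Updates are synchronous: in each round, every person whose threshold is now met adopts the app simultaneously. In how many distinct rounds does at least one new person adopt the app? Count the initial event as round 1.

Round 1 — Pia adopts the app (initial).
Round 2 — checking thresholds:
  Ben: 1 of 2 neighbours < 2, not yet.
  Eli: 1 of 3 neighbours ≥ 1, adopts the app.
  Gus: 1 of 3 neighbours ≥ 1, adopts the app.
  Kai: 1 of 2 neighbours < 2, not yet.
  Omar: 1 of 3 neighbours < 3, not yet.
Round 3 — checking thresholds:
  Ben: 1 of 2 neighbours < 2, not yet.
  Kai: 1 of 2 neighbours < 2, not yet.
  Omar: 3 of 3 neighbours ≥ 3, adopts the app.
Round 4 — no new adoptions; cascade stops.

3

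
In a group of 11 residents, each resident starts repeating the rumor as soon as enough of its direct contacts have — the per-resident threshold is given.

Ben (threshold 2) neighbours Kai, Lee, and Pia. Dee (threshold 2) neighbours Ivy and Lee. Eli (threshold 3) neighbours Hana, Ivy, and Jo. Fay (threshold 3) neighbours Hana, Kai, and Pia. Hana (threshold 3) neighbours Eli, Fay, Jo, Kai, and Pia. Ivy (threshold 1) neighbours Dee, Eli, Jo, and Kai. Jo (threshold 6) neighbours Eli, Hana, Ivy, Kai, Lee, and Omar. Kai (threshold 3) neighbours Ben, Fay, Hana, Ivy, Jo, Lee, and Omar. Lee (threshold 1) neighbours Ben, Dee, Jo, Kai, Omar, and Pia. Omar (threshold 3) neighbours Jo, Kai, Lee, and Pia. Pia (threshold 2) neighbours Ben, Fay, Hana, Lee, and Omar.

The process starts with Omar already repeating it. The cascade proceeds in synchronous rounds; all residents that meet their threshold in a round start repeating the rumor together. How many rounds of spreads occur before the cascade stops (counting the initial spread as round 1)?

Round 1 — Omar starts repeating the rumor (initial).
Round 2 — checking thresholds:
  Jo: 1 of 6 neighbours < 6, holds.
  Kai: 1 of 7 neighbours < 3, holds.
  Lee: 1 of 6 neighbours ≥ 1, starts repeating the rumor.
  Pia: 1 of 5 neighbours < 2, holds.
Round 3 — checking thresholds:
  Ben: 1 of 3 neighbours < 2, holds.
  Dee: 1 of 2 neighbours < 2, holds.
  Jo: 2 of 6 neighbours < 6, holds.
  Kai: 2 of 7 neighbours < 3, holds.
  Pia: 2 of 5 neighbours ≥ 2, starts repeating the rumor.
Round 4 — checking thresholds:
  Ben: 2 of 3 neighbours ≥ 2, starts repeating the rumor.
  Dee: 1 of 2 neighbours < 2, holds.
  Fay: 1 of 3 neighbours < 3, holds.
  Hana: 1 of 5 neighbours < 3, holds.
  Jo: 2 of 6 neighbours < 6, holds.
  Kai: 2 of 7 neighbours < 3, holds.
Round 5 — checking thresholds:
  Dee: 1 of 2 neighbours < 2, holds.
  Fay: 1 of 3 neighbours < 3, holds.
  Hana: 1 of 5 neighbours < 3, holds.
  Jo: 2 of 6 neighbours < 6, holds.
  Kai: 3 of 7 neighbours ≥ 3, starts repeating the rumor.
Round 6 — checking thresholds:
  Dee: 1 of 2 neighbours < 2, holds.
  Fay: 2 of 3 neighbours < 3, holds.
  Hana: 2 of 5 neighbours < 3, holds.
  Ivy: 1 of 4 neighbours ≥ 1, starts repeating the rumor.
  Jo: 3 of 6 neighbours < 6, holds.
Round 7 — checking thresholds:
  Dee: 2 of 2 neighbours ≥ 2, starts repeating the rumor.
  Eli: 1 of 3 neighbours < 3, holds.
  Fay: 2 of 3 neighbours < 3, holds.
  Hana: 2 of 5 neighbours < 3, holds.
  Jo: 4 of 6 neighbours < 6, holds.
Round 8 — no new spreads; cascade stops.

7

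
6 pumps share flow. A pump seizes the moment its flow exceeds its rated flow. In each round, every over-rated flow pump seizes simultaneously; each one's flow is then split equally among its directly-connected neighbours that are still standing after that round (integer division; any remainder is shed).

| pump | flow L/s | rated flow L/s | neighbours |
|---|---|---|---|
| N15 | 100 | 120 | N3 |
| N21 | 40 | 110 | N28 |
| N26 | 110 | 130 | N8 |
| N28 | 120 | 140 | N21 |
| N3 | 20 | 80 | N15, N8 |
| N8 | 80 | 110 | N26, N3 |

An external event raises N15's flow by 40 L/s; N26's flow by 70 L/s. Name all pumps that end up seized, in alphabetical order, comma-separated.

N15, N26, N3, N8

Round 1 — N15 at 140 > 120; N26 at 180 > 130. N15, N26 seize.
  N15 sheds 140 L/s to N3: 140 each.
    N3: 20+140 = 160 > 80
  N26 sheds 180 L/s to N8: 180 each.
    N8: 80+180 = 260 > 110
Round 2 — N3, N8 seize.
  N3 sheds 160 L/s: no online neighbours, lost.
  N8 sheds 260 L/s: no online neighbours, lost.
No further seizures.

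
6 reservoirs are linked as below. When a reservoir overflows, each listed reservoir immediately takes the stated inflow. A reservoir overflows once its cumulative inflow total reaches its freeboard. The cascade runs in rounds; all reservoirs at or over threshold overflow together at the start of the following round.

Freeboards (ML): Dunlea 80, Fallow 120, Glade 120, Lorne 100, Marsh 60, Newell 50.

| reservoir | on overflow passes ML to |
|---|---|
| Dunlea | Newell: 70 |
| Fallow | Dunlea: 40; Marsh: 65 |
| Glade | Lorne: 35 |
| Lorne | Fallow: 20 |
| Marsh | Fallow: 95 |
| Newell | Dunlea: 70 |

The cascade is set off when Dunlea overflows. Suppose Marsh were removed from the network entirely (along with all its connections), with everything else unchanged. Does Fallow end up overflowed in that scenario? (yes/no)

With Marsh removed:
Round 1 — Dunlea overflows (initial).
  Newell: +70 → 70 ≥ 50
Round 2 — Newell overflows.
No further overflows.

no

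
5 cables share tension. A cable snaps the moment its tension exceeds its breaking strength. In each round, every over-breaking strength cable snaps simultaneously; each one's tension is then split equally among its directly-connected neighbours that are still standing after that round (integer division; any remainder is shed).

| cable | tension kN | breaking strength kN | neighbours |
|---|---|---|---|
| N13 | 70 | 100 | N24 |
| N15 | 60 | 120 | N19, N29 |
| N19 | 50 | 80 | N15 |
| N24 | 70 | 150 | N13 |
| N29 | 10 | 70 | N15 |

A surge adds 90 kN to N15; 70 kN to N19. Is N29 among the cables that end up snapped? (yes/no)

yes

Round 1 — N15 at 150 > 120; N19 at 120 > 80. N15, N19 snap.
  N15 sheds 150 kN to N29: 150 each.
    N29: 10+150 = 160 > 70
  N19 sheds 120 kN: no online neighbours, lost.
Round 2 — N29 snaps.
  N29 sheds 160 kN: no online neighbours, lost.
No further breaks.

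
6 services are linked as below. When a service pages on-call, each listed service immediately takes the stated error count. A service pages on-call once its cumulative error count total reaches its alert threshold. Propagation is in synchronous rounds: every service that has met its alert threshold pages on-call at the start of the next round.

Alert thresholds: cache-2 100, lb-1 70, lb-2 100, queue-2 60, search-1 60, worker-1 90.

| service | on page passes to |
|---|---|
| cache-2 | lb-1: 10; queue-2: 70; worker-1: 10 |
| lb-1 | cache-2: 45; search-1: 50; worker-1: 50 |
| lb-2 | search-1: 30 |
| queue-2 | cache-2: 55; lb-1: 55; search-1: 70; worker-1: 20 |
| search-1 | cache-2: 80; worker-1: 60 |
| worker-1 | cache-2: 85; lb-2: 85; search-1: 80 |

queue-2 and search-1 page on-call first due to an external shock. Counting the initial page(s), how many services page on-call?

Round 1 — queue-2, search-1 page on-call (initial).
  cache-2: +55+80 → 135 ≥ 100
  lb-1: +55 → 55 < 70
  worker-1: +20+60 → 80 < 90
Round 2 — cache-2 pages on-call.
  lb-1: +10 → 65 < 70
  worker-1: +10 → 90 ≥ 90
Round 3 — worker-1 pages on-call.
  lb-2: +85 → 85 < 100
No further pages.

4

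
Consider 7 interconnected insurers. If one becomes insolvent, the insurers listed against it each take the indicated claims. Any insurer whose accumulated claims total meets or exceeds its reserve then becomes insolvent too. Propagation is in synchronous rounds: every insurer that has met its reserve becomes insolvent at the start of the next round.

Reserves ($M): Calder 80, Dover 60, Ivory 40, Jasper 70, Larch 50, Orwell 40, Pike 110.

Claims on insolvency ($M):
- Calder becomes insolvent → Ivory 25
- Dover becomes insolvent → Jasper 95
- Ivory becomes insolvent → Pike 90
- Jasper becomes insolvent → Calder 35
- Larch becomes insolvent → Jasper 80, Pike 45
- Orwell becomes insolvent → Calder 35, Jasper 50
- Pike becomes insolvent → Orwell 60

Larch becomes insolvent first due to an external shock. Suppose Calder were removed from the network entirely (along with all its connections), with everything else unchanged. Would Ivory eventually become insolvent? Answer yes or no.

no

With Calder removed:
Round 1 — Larch becomes insolvent (initial).
  Jasper: +80 → 80 ≥ 70
  Pike: +45 → 45 < 110
Round 2 — Jasper becomes insolvent.
No further insolvencies.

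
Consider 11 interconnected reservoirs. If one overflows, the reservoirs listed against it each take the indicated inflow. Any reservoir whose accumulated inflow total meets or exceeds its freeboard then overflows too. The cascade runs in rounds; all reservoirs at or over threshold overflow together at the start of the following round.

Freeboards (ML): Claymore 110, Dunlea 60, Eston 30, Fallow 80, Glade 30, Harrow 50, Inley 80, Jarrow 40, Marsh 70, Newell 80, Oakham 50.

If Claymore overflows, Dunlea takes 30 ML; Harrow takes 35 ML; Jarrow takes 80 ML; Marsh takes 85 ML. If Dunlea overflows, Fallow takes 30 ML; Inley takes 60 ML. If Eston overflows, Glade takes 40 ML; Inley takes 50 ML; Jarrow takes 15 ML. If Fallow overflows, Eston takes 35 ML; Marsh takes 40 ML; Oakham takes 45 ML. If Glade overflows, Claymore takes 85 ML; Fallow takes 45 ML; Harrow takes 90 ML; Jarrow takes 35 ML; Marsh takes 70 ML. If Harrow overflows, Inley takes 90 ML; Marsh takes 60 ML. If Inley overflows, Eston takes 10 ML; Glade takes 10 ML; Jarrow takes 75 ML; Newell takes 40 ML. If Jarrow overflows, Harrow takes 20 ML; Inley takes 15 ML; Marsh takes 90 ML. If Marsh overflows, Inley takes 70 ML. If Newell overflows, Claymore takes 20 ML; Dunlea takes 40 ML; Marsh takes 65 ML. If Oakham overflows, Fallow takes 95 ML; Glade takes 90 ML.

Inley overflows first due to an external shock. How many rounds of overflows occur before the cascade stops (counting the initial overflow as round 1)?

Round 1 — Inley overflows (initial).
  Eston: +10 → 10 < 30
  Glade: +10 → 10 < 30
  Jarrow: +75 → 75 ≥ 40
  Newell: +40 → 40 < 80
Round 2 — Jarrow overflows.
  Harrow: +20 → 20 < 50
  Marsh: +90 → 90 ≥ 70
Round 3 — Marsh overflows.
No further overflows.

3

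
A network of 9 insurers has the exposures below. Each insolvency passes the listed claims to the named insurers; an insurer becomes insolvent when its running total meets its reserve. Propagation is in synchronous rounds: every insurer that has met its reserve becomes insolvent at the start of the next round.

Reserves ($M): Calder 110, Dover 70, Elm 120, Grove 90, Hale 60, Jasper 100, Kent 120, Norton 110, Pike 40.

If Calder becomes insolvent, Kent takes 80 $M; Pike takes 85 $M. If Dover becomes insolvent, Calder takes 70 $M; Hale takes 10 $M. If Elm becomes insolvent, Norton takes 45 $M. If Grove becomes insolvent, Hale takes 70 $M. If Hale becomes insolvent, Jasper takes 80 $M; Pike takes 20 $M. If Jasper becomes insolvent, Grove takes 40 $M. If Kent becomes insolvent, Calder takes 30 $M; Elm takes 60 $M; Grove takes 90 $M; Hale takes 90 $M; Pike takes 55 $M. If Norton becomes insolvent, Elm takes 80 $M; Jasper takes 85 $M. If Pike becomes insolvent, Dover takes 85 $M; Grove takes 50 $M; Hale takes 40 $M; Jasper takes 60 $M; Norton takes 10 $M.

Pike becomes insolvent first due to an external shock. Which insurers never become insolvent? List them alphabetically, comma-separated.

Round 1 — Pike becomes insolvent (initial).
  Dover: +85 → 85 ≥ 70
  Grove: +50 → 50 < 90
  Hale: +40 → 40 < 60
  Jasper: +60 → 60 < 100
  Norton: +10 → 10 < 110
Round 2 — Dover becomes insolvent.
  Calder: +70 → 70 < 110
  Hale: +10 → 50 < 60
No further insolvencies.

Calder, Elm, Grove, Hale, Jasper, Kent, Norton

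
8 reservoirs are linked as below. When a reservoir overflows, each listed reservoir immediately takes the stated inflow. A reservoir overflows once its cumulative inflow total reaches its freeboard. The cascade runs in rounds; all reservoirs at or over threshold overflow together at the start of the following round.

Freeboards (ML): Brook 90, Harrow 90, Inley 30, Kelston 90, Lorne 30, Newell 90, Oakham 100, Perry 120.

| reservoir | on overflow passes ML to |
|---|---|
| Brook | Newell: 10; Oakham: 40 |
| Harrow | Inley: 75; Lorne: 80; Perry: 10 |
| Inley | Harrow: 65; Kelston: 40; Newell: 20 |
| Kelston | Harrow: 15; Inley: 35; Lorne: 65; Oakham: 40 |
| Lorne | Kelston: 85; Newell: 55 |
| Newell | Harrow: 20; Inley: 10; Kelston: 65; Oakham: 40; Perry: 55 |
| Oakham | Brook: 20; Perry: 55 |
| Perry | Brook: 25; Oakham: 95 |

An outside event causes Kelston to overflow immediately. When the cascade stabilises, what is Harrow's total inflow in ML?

80

Round 1 — Kelston overflows (initial).
  Harrow: +15 → 15 < 90
  Inley: +35 → 35 ≥ 30
  Lorne: +65 → 65 ≥ 30
  Oakham: +40 → 40 < 100
Round 2 — Inley, Lorne overflow.
  Harrow: +65 → 80 < 90
  Newell: +20+55 → 75 < 90
No further overflows.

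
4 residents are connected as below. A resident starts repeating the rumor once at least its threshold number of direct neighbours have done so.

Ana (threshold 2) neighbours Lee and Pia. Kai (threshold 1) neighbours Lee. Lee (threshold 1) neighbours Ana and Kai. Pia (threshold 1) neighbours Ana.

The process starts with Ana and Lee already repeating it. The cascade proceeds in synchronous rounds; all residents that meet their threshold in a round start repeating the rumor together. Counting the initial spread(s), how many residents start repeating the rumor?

4

Round 1 — Ana, Lee start repeating the rumor (initial).
Round 2 — checking thresholds:
  Kai: 1 of 1 neighbours ≥ 1, starts repeating the rumor.
  Pia: 1 of 1 neighbours ≥ 1, starts repeating the rumor.
Round 3 — no new spreads; cascade stops.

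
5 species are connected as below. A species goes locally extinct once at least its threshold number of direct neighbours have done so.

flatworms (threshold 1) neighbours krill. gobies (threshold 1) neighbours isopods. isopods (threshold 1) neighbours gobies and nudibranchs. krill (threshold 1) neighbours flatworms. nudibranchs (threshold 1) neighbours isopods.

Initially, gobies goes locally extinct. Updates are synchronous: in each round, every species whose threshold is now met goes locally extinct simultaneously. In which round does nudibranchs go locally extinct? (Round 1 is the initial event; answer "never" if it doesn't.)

Round 1 — gobies goes locally extinct (initial).
Round 2 — checking thresholds:
  isopods: 1 of 2 neighbours ≥ 1, goes locally extinct.
Round 3 — checking thresholds:
  nudibranchs: 1 of 1 neighbours ≥ 1, goes locally extinct.
Round 4 — no new extinctions; cascade stops.

3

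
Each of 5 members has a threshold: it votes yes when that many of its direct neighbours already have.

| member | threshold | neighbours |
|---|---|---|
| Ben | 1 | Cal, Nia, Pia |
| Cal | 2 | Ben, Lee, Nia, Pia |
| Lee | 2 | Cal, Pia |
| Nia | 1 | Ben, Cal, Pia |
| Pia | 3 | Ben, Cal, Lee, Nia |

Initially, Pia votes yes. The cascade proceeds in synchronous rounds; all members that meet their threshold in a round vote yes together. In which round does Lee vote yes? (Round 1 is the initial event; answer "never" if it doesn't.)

Round 1 — Pia votes yes (initial).
Round 2 — checking thresholds:
  Ben: 1 of 3 neighbours ≥ 1, votes yes.
  Cal: 1 of 4 neighbours < 2, holds.
  Lee: 1 of 2 neighbours < 2, holds.
  Nia: 1 of 3 neighbours ≥ 1, votes yes.
Round 3 — checking thresholds:
  Cal: 3 of 4 neighbours ≥ 2, votes yes.
  Lee: 1 of 2 neighbours < 2, holds.
Round 4 — checking thresholds:
  Lee: 2 of 2 neighbours ≥ 2, votes yes.
Round 5 — no new yes votes; cascade stops.

4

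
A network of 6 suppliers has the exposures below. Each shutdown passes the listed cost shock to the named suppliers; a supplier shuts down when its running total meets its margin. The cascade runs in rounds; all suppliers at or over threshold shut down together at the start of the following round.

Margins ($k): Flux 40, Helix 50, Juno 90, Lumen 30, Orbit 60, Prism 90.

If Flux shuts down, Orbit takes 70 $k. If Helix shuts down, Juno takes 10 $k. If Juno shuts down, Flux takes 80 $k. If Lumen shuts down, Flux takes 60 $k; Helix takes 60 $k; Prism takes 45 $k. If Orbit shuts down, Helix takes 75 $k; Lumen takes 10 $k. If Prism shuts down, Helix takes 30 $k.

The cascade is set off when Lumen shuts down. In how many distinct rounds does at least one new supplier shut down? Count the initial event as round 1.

3

Round 1 — Lumen shuts down (initial).
  Flux: +60 → 60 ≥ 40
  Helix: +60 → 60 ≥ 50
  Prism: +45 → 45 < 90
Round 2 — Flux, Helix shut down.
  Juno: +10 → 10 < 90
  Orbit: +70 → 70 ≥ 60
Round 3 — Orbit shuts down.
No further shutdowns.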